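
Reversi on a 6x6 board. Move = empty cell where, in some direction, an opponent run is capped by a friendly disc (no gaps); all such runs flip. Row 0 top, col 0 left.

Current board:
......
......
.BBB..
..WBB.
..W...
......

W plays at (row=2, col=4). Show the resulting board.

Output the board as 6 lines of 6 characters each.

Answer: ......
......
.BBBW.
..WWB.
..W...
......

Derivation:
Place W at (2,4); scan 8 dirs for brackets.
Dir NW: first cell '.' (not opp) -> no flip
Dir N: first cell '.' (not opp) -> no flip
Dir NE: first cell '.' (not opp) -> no flip
Dir W: opp run (2,3) (2,2) (2,1), next='.' -> no flip
Dir E: first cell '.' (not opp) -> no flip
Dir SW: opp run (3,3) capped by W -> flip
Dir S: opp run (3,4), next='.' -> no flip
Dir SE: first cell '.' (not opp) -> no flip
All flips: (3,3)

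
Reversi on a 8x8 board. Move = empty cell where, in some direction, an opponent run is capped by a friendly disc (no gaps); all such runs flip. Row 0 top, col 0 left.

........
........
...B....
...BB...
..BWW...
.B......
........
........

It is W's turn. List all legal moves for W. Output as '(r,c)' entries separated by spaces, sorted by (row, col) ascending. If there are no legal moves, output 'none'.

Answer: (1,3) (2,2) (2,4) (2,5) (4,1)

Derivation:
(1,2): no bracket -> illegal
(1,3): flips 2 -> legal
(1,4): no bracket -> illegal
(2,2): flips 1 -> legal
(2,4): flips 1 -> legal
(2,5): flips 1 -> legal
(3,1): no bracket -> illegal
(3,2): no bracket -> illegal
(3,5): no bracket -> illegal
(4,0): no bracket -> illegal
(4,1): flips 1 -> legal
(4,5): no bracket -> illegal
(5,0): no bracket -> illegal
(5,2): no bracket -> illegal
(5,3): no bracket -> illegal
(6,0): no bracket -> illegal
(6,1): no bracket -> illegal
(6,2): no bracket -> illegal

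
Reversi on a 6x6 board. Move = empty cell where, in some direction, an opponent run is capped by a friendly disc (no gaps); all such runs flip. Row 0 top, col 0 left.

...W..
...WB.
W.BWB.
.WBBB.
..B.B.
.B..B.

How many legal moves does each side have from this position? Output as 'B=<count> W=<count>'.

-- B to move --
(0,2): flips 1 -> legal
(0,4): flips 1 -> legal
(1,0): no bracket -> illegal
(1,1): no bracket -> illegal
(1,2): flips 2 -> legal
(2,1): no bracket -> illegal
(3,0): flips 1 -> legal
(4,0): flips 1 -> legal
(4,1): no bracket -> illegal
B mobility = 5
-- W to move --
(0,4): no bracket -> illegal
(0,5): flips 1 -> legal
(1,1): no bracket -> illegal
(1,2): no bracket -> illegal
(1,5): flips 1 -> legal
(2,1): flips 1 -> legal
(2,5): flips 2 -> legal
(3,5): flips 4 -> legal
(4,0): no bracket -> illegal
(4,1): flips 1 -> legal
(4,3): flips 1 -> legal
(4,5): flips 1 -> legal
(5,0): no bracket -> illegal
(5,2): no bracket -> illegal
(5,3): flips 1 -> legal
(5,5): no bracket -> illegal
W mobility = 9

Answer: B=5 W=9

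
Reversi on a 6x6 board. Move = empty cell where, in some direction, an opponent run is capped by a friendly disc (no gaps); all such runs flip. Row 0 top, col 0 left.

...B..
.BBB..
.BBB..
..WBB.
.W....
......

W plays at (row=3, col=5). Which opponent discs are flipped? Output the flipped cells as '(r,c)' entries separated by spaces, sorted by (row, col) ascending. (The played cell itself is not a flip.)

Answer: (3,3) (3,4)

Derivation:
Dir NW: first cell '.' (not opp) -> no flip
Dir N: first cell '.' (not opp) -> no flip
Dir NE: edge -> no flip
Dir W: opp run (3,4) (3,3) capped by W -> flip
Dir E: edge -> no flip
Dir SW: first cell '.' (not opp) -> no flip
Dir S: first cell '.' (not opp) -> no flip
Dir SE: edge -> no flip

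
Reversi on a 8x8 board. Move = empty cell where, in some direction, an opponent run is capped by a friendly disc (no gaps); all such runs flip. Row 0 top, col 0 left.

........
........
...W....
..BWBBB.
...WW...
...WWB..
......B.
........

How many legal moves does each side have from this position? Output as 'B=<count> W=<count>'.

Answer: B=7 W=10

Derivation:
-- B to move --
(1,2): flips 1 -> legal
(1,3): no bracket -> illegal
(1,4): flips 1 -> legal
(2,2): flips 2 -> legal
(2,4): no bracket -> illegal
(4,2): no bracket -> illegal
(4,5): no bracket -> illegal
(5,2): flips 3 -> legal
(6,2): flips 2 -> legal
(6,3): no bracket -> illegal
(6,4): flips 2 -> legal
(6,5): flips 2 -> legal
B mobility = 7
-- W to move --
(2,1): flips 1 -> legal
(2,2): no bracket -> illegal
(2,4): flips 1 -> legal
(2,5): flips 1 -> legal
(2,6): flips 1 -> legal
(2,7): no bracket -> illegal
(3,1): flips 1 -> legal
(3,7): flips 3 -> legal
(4,1): flips 1 -> legal
(4,2): no bracket -> illegal
(4,5): flips 1 -> legal
(4,6): no bracket -> illegal
(4,7): no bracket -> illegal
(5,6): flips 1 -> legal
(5,7): no bracket -> illegal
(6,4): no bracket -> illegal
(6,5): no bracket -> illegal
(6,7): no bracket -> illegal
(7,5): no bracket -> illegal
(7,6): no bracket -> illegal
(7,7): flips 2 -> legal
W mobility = 10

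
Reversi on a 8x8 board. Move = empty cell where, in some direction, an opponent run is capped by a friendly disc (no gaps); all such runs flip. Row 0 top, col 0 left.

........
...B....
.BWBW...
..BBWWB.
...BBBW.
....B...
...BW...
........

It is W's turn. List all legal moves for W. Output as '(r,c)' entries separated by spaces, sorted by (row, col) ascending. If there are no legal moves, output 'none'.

Answer: (0,2) (0,4) (1,2) (2,0) (2,6) (3,1) (3,7) (4,2) (5,2) (5,3) (5,5) (5,6) (6,2)

Derivation:
(0,2): flips 1 -> legal
(0,3): no bracket -> illegal
(0,4): flips 1 -> legal
(1,0): no bracket -> illegal
(1,1): no bracket -> illegal
(1,2): flips 1 -> legal
(1,4): no bracket -> illegal
(2,0): flips 1 -> legal
(2,5): no bracket -> illegal
(2,6): flips 1 -> legal
(2,7): no bracket -> illegal
(3,0): no bracket -> illegal
(3,1): flips 2 -> legal
(3,7): flips 1 -> legal
(4,1): no bracket -> illegal
(4,2): flips 5 -> legal
(4,7): no bracket -> illegal
(5,2): flips 1 -> legal
(5,3): flips 1 -> legal
(5,5): flips 3 -> legal
(5,6): flips 1 -> legal
(6,2): flips 1 -> legal
(6,5): no bracket -> illegal
(7,2): no bracket -> illegal
(7,3): no bracket -> illegal
(7,4): no bracket -> illegal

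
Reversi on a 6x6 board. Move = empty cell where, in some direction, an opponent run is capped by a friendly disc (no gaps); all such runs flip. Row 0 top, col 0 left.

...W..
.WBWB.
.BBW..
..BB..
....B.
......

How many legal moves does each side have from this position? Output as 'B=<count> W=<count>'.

Answer: B=6 W=10

Derivation:
-- B to move --
(0,0): flips 1 -> legal
(0,1): flips 1 -> legal
(0,2): no bracket -> illegal
(0,4): flips 1 -> legal
(1,0): flips 1 -> legal
(2,0): no bracket -> illegal
(2,4): flips 1 -> legal
(3,4): flips 1 -> legal
B mobility = 6
-- W to move --
(0,1): flips 1 -> legal
(0,2): no bracket -> illegal
(0,4): no bracket -> illegal
(0,5): flips 1 -> legal
(1,0): no bracket -> illegal
(1,5): flips 1 -> legal
(2,0): flips 2 -> legal
(2,4): no bracket -> illegal
(2,5): flips 1 -> legal
(3,0): flips 2 -> legal
(3,1): flips 2 -> legal
(3,4): no bracket -> illegal
(3,5): no bracket -> illegal
(4,1): flips 1 -> legal
(4,2): no bracket -> illegal
(4,3): flips 1 -> legal
(4,5): no bracket -> illegal
(5,3): no bracket -> illegal
(5,4): no bracket -> illegal
(5,5): flips 3 -> legal
W mobility = 10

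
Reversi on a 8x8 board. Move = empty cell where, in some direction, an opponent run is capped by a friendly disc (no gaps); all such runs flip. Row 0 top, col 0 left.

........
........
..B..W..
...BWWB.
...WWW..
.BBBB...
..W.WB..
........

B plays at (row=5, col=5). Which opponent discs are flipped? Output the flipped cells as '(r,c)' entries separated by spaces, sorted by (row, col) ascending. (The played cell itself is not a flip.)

Answer: (4,4)

Derivation:
Dir NW: opp run (4,4) capped by B -> flip
Dir N: opp run (4,5) (3,5) (2,5), next='.' -> no flip
Dir NE: first cell '.' (not opp) -> no flip
Dir W: first cell 'B' (not opp) -> no flip
Dir E: first cell '.' (not opp) -> no flip
Dir SW: opp run (6,4), next='.' -> no flip
Dir S: first cell 'B' (not opp) -> no flip
Dir SE: first cell '.' (not opp) -> no flip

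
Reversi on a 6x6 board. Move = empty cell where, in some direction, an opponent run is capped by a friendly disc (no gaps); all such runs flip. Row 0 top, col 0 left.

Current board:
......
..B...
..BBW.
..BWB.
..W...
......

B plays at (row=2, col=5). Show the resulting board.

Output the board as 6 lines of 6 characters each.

Place B at (2,5); scan 8 dirs for brackets.
Dir NW: first cell '.' (not opp) -> no flip
Dir N: first cell '.' (not opp) -> no flip
Dir NE: edge -> no flip
Dir W: opp run (2,4) capped by B -> flip
Dir E: edge -> no flip
Dir SW: first cell 'B' (not opp) -> no flip
Dir S: first cell '.' (not opp) -> no flip
Dir SE: edge -> no flip
All flips: (2,4)

Answer: ......
..B...
..BBBB
..BWB.
..W...
......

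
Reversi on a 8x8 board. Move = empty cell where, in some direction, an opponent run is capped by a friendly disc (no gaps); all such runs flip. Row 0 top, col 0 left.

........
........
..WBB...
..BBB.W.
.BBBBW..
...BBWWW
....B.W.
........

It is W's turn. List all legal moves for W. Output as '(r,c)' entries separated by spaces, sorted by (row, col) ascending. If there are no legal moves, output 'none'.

Answer: (1,2) (2,5) (4,0) (5,2) (6,3) (7,3)

Derivation:
(1,2): flips 2 -> legal
(1,3): no bracket -> illegal
(1,4): no bracket -> illegal
(1,5): no bracket -> illegal
(2,1): no bracket -> illegal
(2,5): flips 2 -> legal
(3,0): no bracket -> illegal
(3,1): no bracket -> illegal
(3,5): no bracket -> illegal
(4,0): flips 4 -> legal
(5,0): no bracket -> illegal
(5,1): no bracket -> illegal
(5,2): flips 4 -> legal
(6,2): no bracket -> illegal
(6,3): flips 1 -> legal
(6,5): no bracket -> illegal
(7,3): flips 1 -> legal
(7,4): no bracket -> illegal
(7,5): no bracket -> illegal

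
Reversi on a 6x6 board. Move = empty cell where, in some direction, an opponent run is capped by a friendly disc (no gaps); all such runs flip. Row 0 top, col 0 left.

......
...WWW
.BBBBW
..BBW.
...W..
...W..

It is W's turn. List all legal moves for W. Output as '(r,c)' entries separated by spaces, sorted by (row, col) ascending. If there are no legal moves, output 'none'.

Answer: (1,0) (1,2) (2,0) (3,1) (3,5) (4,1) (4,2)

Derivation:
(1,0): flips 2 -> legal
(1,1): no bracket -> illegal
(1,2): flips 1 -> legal
(2,0): flips 4 -> legal
(3,0): no bracket -> illegal
(3,1): flips 3 -> legal
(3,5): flips 1 -> legal
(4,1): flips 2 -> legal
(4,2): flips 2 -> legal
(4,4): no bracket -> illegal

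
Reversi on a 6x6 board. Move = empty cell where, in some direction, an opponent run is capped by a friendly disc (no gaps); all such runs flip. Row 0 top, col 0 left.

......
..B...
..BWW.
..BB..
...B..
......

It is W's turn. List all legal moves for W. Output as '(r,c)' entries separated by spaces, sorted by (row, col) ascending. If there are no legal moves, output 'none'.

Answer: (0,1) (2,1) (4,1) (4,2) (5,3)

Derivation:
(0,1): flips 1 -> legal
(0,2): no bracket -> illegal
(0,3): no bracket -> illegal
(1,1): no bracket -> illegal
(1,3): no bracket -> illegal
(2,1): flips 1 -> legal
(3,1): no bracket -> illegal
(3,4): no bracket -> illegal
(4,1): flips 1 -> legal
(4,2): flips 1 -> legal
(4,4): no bracket -> illegal
(5,2): no bracket -> illegal
(5,3): flips 2 -> legal
(5,4): no bracket -> illegal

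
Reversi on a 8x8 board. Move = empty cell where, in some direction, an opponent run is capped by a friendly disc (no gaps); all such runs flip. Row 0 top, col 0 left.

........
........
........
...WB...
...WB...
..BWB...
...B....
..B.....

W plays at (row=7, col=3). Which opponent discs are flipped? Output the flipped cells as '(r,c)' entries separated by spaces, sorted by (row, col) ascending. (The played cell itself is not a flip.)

Answer: (6,3)

Derivation:
Dir NW: first cell '.' (not opp) -> no flip
Dir N: opp run (6,3) capped by W -> flip
Dir NE: first cell '.' (not opp) -> no flip
Dir W: opp run (7,2), next='.' -> no flip
Dir E: first cell '.' (not opp) -> no flip
Dir SW: edge -> no flip
Dir S: edge -> no flip
Dir SE: edge -> no flip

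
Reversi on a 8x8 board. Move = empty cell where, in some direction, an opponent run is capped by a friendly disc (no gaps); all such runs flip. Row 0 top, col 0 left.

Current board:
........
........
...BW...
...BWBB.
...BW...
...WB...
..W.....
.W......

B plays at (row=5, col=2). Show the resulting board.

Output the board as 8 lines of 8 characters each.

Place B at (5,2); scan 8 dirs for brackets.
Dir NW: first cell '.' (not opp) -> no flip
Dir N: first cell '.' (not opp) -> no flip
Dir NE: first cell 'B' (not opp) -> no flip
Dir W: first cell '.' (not opp) -> no flip
Dir E: opp run (5,3) capped by B -> flip
Dir SW: first cell '.' (not opp) -> no flip
Dir S: opp run (6,2), next='.' -> no flip
Dir SE: first cell '.' (not opp) -> no flip
All flips: (5,3)

Answer: ........
........
...BW...
...BWBB.
...BW...
..BBB...
..W.....
.W......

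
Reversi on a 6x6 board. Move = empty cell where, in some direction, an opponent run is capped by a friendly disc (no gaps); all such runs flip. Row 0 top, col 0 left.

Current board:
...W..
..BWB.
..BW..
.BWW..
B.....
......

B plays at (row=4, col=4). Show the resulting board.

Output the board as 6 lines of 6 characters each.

Answer: ...W..
..BWB.
..BW..
.BWB..
B...B.
......

Derivation:
Place B at (4,4); scan 8 dirs for brackets.
Dir NW: opp run (3,3) capped by B -> flip
Dir N: first cell '.' (not opp) -> no flip
Dir NE: first cell '.' (not opp) -> no flip
Dir W: first cell '.' (not opp) -> no flip
Dir E: first cell '.' (not opp) -> no flip
Dir SW: first cell '.' (not opp) -> no flip
Dir S: first cell '.' (not opp) -> no flip
Dir SE: first cell '.' (not opp) -> no flip
All flips: (3,3)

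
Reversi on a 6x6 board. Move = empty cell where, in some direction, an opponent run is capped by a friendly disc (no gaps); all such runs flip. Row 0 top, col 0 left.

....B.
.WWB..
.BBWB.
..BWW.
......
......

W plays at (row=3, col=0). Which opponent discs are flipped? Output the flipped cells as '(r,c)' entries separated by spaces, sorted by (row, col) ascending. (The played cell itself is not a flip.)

Dir NW: edge -> no flip
Dir N: first cell '.' (not opp) -> no flip
Dir NE: opp run (2,1) capped by W -> flip
Dir W: edge -> no flip
Dir E: first cell '.' (not opp) -> no flip
Dir SW: edge -> no flip
Dir S: first cell '.' (not opp) -> no flip
Dir SE: first cell '.' (not opp) -> no flip

Answer: (2,1)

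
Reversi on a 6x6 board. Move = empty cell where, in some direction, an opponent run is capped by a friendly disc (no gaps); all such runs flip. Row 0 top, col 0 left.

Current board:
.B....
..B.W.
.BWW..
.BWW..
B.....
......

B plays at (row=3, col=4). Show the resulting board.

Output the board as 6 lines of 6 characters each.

Answer: .B....
..B.W.
.BWB..
.BBBB.
B.....
......

Derivation:
Place B at (3,4); scan 8 dirs for brackets.
Dir NW: opp run (2,3) capped by B -> flip
Dir N: first cell '.' (not opp) -> no flip
Dir NE: first cell '.' (not opp) -> no flip
Dir W: opp run (3,3) (3,2) capped by B -> flip
Dir E: first cell '.' (not opp) -> no flip
Dir SW: first cell '.' (not opp) -> no flip
Dir S: first cell '.' (not opp) -> no flip
Dir SE: first cell '.' (not opp) -> no flip
All flips: (2,3) (3,2) (3,3)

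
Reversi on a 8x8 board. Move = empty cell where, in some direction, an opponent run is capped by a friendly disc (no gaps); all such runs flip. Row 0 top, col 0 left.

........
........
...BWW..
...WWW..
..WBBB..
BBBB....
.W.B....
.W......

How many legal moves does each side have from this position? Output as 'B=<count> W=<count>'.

-- B to move --
(1,3): no bracket -> illegal
(1,4): flips 2 -> legal
(1,5): flips 5 -> legal
(1,6): flips 2 -> legal
(2,2): flips 1 -> legal
(2,6): flips 3 -> legal
(3,1): flips 1 -> legal
(3,2): flips 1 -> legal
(3,6): no bracket -> illegal
(4,1): flips 1 -> legal
(4,6): no bracket -> illegal
(6,0): no bracket -> illegal
(6,2): no bracket -> illegal
(7,0): flips 1 -> legal
(7,2): flips 1 -> legal
B mobility = 10
-- W to move --
(1,2): flips 1 -> legal
(1,3): flips 1 -> legal
(1,4): no bracket -> illegal
(2,2): flips 1 -> legal
(3,2): no bracket -> illegal
(3,6): no bracket -> illegal
(4,0): no bracket -> illegal
(4,1): flips 1 -> legal
(4,6): flips 3 -> legal
(5,4): flips 1 -> legal
(5,5): flips 2 -> legal
(5,6): flips 1 -> legal
(6,0): flips 1 -> legal
(6,2): flips 3 -> legal
(6,4): flips 1 -> legal
(7,2): no bracket -> illegal
(7,3): flips 3 -> legal
(7,4): no bracket -> illegal
W mobility = 12

Answer: B=10 W=12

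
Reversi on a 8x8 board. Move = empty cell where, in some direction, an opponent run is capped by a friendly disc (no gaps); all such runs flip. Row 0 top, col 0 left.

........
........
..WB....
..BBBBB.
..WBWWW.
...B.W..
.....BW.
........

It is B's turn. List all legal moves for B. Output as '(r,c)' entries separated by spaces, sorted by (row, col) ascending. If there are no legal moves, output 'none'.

Answer: (1,1) (1,2) (2,1) (3,1) (4,1) (4,7) (5,1) (5,2) (5,4) (5,6) (5,7) (6,7) (7,7)

Derivation:
(1,1): flips 1 -> legal
(1,2): flips 1 -> legal
(1,3): no bracket -> illegal
(2,1): flips 1 -> legal
(3,1): flips 1 -> legal
(3,7): no bracket -> illegal
(4,1): flips 1 -> legal
(4,7): flips 3 -> legal
(5,1): flips 1 -> legal
(5,2): flips 1 -> legal
(5,4): flips 2 -> legal
(5,6): flips 2 -> legal
(5,7): flips 1 -> legal
(6,4): no bracket -> illegal
(6,7): flips 1 -> legal
(7,5): no bracket -> illegal
(7,6): no bracket -> illegal
(7,7): flips 3 -> legal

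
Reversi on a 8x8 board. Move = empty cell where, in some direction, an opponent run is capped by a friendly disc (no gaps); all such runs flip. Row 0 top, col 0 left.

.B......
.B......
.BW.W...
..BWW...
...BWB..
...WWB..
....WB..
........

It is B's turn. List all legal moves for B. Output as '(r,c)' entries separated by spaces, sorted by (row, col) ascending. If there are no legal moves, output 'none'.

Answer: (1,2) (2,3) (2,5) (3,5) (5,2) (6,3) (7,3)

Derivation:
(1,2): flips 1 -> legal
(1,3): no bracket -> illegal
(1,4): no bracket -> illegal
(1,5): no bracket -> illegal
(2,3): flips 3 -> legal
(2,5): flips 1 -> legal
(3,1): no bracket -> illegal
(3,5): flips 2 -> legal
(4,2): no bracket -> illegal
(5,2): flips 2 -> legal
(6,2): no bracket -> illegal
(6,3): flips 3 -> legal
(7,3): flips 1 -> legal
(7,4): no bracket -> illegal
(7,5): no bracket -> illegal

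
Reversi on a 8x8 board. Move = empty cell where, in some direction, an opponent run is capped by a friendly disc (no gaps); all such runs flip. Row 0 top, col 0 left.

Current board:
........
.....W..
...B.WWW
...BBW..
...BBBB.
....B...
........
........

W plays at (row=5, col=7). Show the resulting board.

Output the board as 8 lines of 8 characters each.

Place W at (5,7); scan 8 dirs for brackets.
Dir NW: opp run (4,6) capped by W -> flip
Dir N: first cell '.' (not opp) -> no flip
Dir NE: edge -> no flip
Dir W: first cell '.' (not opp) -> no flip
Dir E: edge -> no flip
Dir SW: first cell '.' (not opp) -> no flip
Dir S: first cell '.' (not opp) -> no flip
Dir SE: edge -> no flip
All flips: (4,6)

Answer: ........
.....W..
...B.WWW
...BBW..
...BBBW.
....B..W
........
........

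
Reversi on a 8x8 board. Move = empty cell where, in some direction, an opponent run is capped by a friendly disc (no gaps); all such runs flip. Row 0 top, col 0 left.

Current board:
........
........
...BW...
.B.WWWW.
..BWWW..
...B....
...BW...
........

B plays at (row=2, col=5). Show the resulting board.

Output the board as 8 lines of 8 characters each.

Place B at (2,5); scan 8 dirs for brackets.
Dir NW: first cell '.' (not opp) -> no flip
Dir N: first cell '.' (not opp) -> no flip
Dir NE: first cell '.' (not opp) -> no flip
Dir W: opp run (2,4) capped by B -> flip
Dir E: first cell '.' (not opp) -> no flip
Dir SW: opp run (3,4) (4,3), next='.' -> no flip
Dir S: opp run (3,5) (4,5), next='.' -> no flip
Dir SE: opp run (3,6), next='.' -> no flip
All flips: (2,4)

Answer: ........
........
...BBB..
.B.WWWW.
..BWWW..
...B....
...BW...
........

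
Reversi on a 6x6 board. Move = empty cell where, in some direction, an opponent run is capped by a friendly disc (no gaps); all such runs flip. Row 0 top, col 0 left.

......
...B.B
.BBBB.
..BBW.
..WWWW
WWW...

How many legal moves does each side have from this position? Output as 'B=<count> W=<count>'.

-- B to move --
(2,5): no bracket -> illegal
(3,1): no bracket -> illegal
(3,5): flips 1 -> legal
(4,0): no bracket -> illegal
(4,1): no bracket -> illegal
(5,3): flips 1 -> legal
(5,4): flips 3 -> legal
(5,5): flips 1 -> legal
B mobility = 4
-- W to move --
(0,2): no bracket -> illegal
(0,3): flips 3 -> legal
(0,4): no bracket -> illegal
(0,5): no bracket -> illegal
(1,0): flips 2 -> legal
(1,1): flips 2 -> legal
(1,2): flips 3 -> legal
(1,4): flips 1 -> legal
(2,0): no bracket -> illegal
(2,5): no bracket -> illegal
(3,0): no bracket -> illegal
(3,1): flips 2 -> legal
(3,5): no bracket -> illegal
(4,1): no bracket -> illegal
W mobility = 6

Answer: B=4 W=6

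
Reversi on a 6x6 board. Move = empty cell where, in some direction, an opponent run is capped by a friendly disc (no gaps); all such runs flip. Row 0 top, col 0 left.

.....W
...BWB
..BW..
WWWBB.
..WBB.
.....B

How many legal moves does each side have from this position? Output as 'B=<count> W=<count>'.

-- B to move --
(0,3): no bracket -> illegal
(0,4): no bracket -> illegal
(1,2): flips 1 -> legal
(2,0): no bracket -> illegal
(2,1): flips 1 -> legal
(2,4): flips 1 -> legal
(2,5): no bracket -> illegal
(4,0): flips 1 -> legal
(4,1): flips 1 -> legal
(5,1): flips 1 -> legal
(5,2): flips 2 -> legal
(5,3): no bracket -> illegal
B mobility = 7
-- W to move --
(0,2): no bracket -> illegal
(0,3): flips 1 -> legal
(0,4): flips 2 -> legal
(1,1): no bracket -> illegal
(1,2): flips 2 -> legal
(2,1): flips 1 -> legal
(2,4): flips 1 -> legal
(2,5): flips 1 -> legal
(3,5): flips 2 -> legal
(4,5): flips 3 -> legal
(5,2): no bracket -> illegal
(5,3): flips 2 -> legal
(5,4): flips 1 -> legal
W mobility = 10

Answer: B=7 W=10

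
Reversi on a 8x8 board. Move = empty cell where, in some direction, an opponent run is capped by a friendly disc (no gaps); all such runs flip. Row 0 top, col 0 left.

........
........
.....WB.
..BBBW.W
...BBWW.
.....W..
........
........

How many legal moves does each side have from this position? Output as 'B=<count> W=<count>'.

-- B to move --
(1,4): no bracket -> illegal
(1,5): no bracket -> illegal
(1,6): flips 1 -> legal
(2,4): flips 1 -> legal
(2,7): no bracket -> illegal
(3,6): flips 1 -> legal
(4,7): flips 2 -> legal
(5,4): no bracket -> illegal
(5,6): flips 1 -> legal
(5,7): no bracket -> illegal
(6,4): no bracket -> illegal
(6,5): no bracket -> illegal
(6,6): flips 1 -> legal
B mobility = 6
-- W to move --
(1,5): flips 1 -> legal
(1,6): no bracket -> illegal
(1,7): flips 1 -> legal
(2,1): no bracket -> illegal
(2,2): flips 2 -> legal
(2,3): flips 1 -> legal
(2,4): no bracket -> illegal
(2,7): flips 1 -> legal
(3,1): flips 3 -> legal
(3,6): no bracket -> illegal
(4,1): no bracket -> illegal
(4,2): flips 2 -> legal
(5,2): flips 2 -> legal
(5,3): flips 1 -> legal
(5,4): no bracket -> illegal
W mobility = 9

Answer: B=6 W=9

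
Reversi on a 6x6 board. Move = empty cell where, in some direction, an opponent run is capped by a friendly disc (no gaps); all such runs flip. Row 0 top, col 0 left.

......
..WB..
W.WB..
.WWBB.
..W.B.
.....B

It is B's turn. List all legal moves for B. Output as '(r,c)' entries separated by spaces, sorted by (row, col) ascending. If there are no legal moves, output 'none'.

Answer: (0,1) (1,1) (2,1) (3,0) (4,0) (4,1) (5,1)

Derivation:
(0,1): flips 1 -> legal
(0,2): no bracket -> illegal
(0,3): no bracket -> illegal
(1,0): no bracket -> illegal
(1,1): flips 2 -> legal
(2,1): flips 1 -> legal
(3,0): flips 2 -> legal
(4,0): flips 2 -> legal
(4,1): flips 1 -> legal
(4,3): no bracket -> illegal
(5,1): flips 1 -> legal
(5,2): no bracket -> illegal
(5,3): no bracket -> illegal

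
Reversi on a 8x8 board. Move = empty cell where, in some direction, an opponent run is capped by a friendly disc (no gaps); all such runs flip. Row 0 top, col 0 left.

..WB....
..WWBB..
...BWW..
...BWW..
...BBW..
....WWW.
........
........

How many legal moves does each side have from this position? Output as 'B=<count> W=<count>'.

Answer: B=11 W=9

Derivation:
-- B to move --
(0,1): flips 2 -> legal
(0,4): no bracket -> illegal
(1,1): flips 2 -> legal
(1,6): flips 2 -> legal
(2,1): flips 1 -> legal
(2,2): no bracket -> illegal
(2,6): flips 3 -> legal
(3,6): flips 3 -> legal
(4,6): flips 1 -> legal
(4,7): no bracket -> illegal
(5,3): no bracket -> illegal
(5,7): no bracket -> illegal
(6,3): no bracket -> illegal
(6,4): flips 1 -> legal
(6,5): flips 5 -> legal
(6,6): flips 1 -> legal
(6,7): flips 3 -> legal
B mobility = 11
-- W to move --
(0,4): flips 2 -> legal
(0,5): flips 1 -> legal
(0,6): flips 1 -> legal
(1,6): flips 2 -> legal
(2,2): flips 3 -> legal
(2,6): no bracket -> illegal
(3,2): flips 2 -> legal
(4,2): flips 3 -> legal
(5,2): flips 1 -> legal
(5,3): flips 4 -> legal
W mobility = 9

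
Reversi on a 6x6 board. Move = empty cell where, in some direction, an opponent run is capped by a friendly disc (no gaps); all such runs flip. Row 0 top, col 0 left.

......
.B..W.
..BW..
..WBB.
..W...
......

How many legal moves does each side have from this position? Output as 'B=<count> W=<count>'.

Answer: B=6 W=6

Derivation:
-- B to move --
(0,3): no bracket -> illegal
(0,4): no bracket -> illegal
(0,5): no bracket -> illegal
(1,2): flips 1 -> legal
(1,3): flips 1 -> legal
(1,5): no bracket -> illegal
(2,1): no bracket -> illegal
(2,4): flips 1 -> legal
(2,5): no bracket -> illegal
(3,1): flips 1 -> legal
(4,1): no bracket -> illegal
(4,3): no bracket -> illegal
(5,1): flips 1 -> legal
(5,2): flips 2 -> legal
(5,3): no bracket -> illegal
B mobility = 6
-- W to move --
(0,0): no bracket -> illegal
(0,1): no bracket -> illegal
(0,2): no bracket -> illegal
(1,0): no bracket -> illegal
(1,2): flips 1 -> legal
(1,3): no bracket -> illegal
(2,0): no bracket -> illegal
(2,1): flips 1 -> legal
(2,4): flips 1 -> legal
(2,5): no bracket -> illegal
(3,1): no bracket -> illegal
(3,5): flips 2 -> legal
(4,3): flips 1 -> legal
(4,4): no bracket -> illegal
(4,5): flips 1 -> legal
W mobility = 6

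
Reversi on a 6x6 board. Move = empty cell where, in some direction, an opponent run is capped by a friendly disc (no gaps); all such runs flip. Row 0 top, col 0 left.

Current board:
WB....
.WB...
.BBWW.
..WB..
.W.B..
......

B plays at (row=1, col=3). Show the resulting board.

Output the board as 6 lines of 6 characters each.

Answer: WB....
.WBB..
.BBBW.
..WB..
.W.B..
......

Derivation:
Place B at (1,3); scan 8 dirs for brackets.
Dir NW: first cell '.' (not opp) -> no flip
Dir N: first cell '.' (not opp) -> no flip
Dir NE: first cell '.' (not opp) -> no flip
Dir W: first cell 'B' (not opp) -> no flip
Dir E: first cell '.' (not opp) -> no flip
Dir SW: first cell 'B' (not opp) -> no flip
Dir S: opp run (2,3) capped by B -> flip
Dir SE: opp run (2,4), next='.' -> no flip
All flips: (2,3)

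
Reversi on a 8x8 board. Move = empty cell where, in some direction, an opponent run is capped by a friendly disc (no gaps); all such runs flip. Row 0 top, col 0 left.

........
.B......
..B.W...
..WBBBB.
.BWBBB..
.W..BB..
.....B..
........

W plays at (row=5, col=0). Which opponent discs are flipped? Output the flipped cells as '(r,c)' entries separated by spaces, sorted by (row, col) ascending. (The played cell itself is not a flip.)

Answer: (4,1)

Derivation:
Dir NW: edge -> no flip
Dir N: first cell '.' (not opp) -> no flip
Dir NE: opp run (4,1) capped by W -> flip
Dir W: edge -> no flip
Dir E: first cell 'W' (not opp) -> no flip
Dir SW: edge -> no flip
Dir S: first cell '.' (not opp) -> no flip
Dir SE: first cell '.' (not opp) -> no flip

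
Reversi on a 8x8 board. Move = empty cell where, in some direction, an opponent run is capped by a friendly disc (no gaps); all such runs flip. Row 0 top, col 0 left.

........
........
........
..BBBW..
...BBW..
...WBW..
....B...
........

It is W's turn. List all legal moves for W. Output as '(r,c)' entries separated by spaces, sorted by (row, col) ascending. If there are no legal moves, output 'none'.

(2,1): no bracket -> illegal
(2,2): flips 2 -> legal
(2,3): flips 3 -> legal
(2,4): no bracket -> illegal
(2,5): no bracket -> illegal
(3,1): flips 3 -> legal
(4,1): no bracket -> illegal
(4,2): flips 2 -> legal
(5,2): no bracket -> illegal
(6,3): flips 1 -> legal
(6,5): no bracket -> illegal
(7,3): flips 1 -> legal
(7,4): no bracket -> illegal
(7,5): flips 1 -> legal

Answer: (2,2) (2,3) (3,1) (4,2) (6,3) (7,3) (7,5)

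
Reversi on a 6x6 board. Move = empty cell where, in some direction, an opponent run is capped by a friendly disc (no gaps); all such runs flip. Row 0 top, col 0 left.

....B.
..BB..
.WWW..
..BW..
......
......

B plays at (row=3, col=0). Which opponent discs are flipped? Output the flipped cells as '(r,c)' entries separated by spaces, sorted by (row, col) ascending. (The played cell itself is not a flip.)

Answer: (2,1)

Derivation:
Dir NW: edge -> no flip
Dir N: first cell '.' (not opp) -> no flip
Dir NE: opp run (2,1) capped by B -> flip
Dir W: edge -> no flip
Dir E: first cell '.' (not opp) -> no flip
Dir SW: edge -> no flip
Dir S: first cell '.' (not opp) -> no flip
Dir SE: first cell '.' (not opp) -> no flip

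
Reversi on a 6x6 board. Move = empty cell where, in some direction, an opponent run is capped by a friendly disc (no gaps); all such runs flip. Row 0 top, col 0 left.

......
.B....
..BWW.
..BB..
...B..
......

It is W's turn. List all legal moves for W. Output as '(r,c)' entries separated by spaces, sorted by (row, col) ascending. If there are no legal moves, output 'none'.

(0,0): no bracket -> illegal
(0,1): no bracket -> illegal
(0,2): no bracket -> illegal
(1,0): no bracket -> illegal
(1,2): no bracket -> illegal
(1,3): no bracket -> illegal
(2,0): no bracket -> illegal
(2,1): flips 1 -> legal
(3,1): no bracket -> illegal
(3,4): no bracket -> illegal
(4,1): flips 1 -> legal
(4,2): flips 1 -> legal
(4,4): no bracket -> illegal
(5,2): no bracket -> illegal
(5,3): flips 2 -> legal
(5,4): no bracket -> illegal

Answer: (2,1) (4,1) (4,2) (5,3)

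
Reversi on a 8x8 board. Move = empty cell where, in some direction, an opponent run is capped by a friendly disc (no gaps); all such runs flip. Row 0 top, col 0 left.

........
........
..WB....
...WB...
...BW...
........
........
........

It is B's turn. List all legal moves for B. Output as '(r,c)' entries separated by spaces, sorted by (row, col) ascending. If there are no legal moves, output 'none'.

Answer: (2,1) (3,2) (4,5) (5,4)

Derivation:
(1,1): no bracket -> illegal
(1,2): no bracket -> illegal
(1,3): no bracket -> illegal
(2,1): flips 1 -> legal
(2,4): no bracket -> illegal
(3,1): no bracket -> illegal
(3,2): flips 1 -> legal
(3,5): no bracket -> illegal
(4,2): no bracket -> illegal
(4,5): flips 1 -> legal
(5,3): no bracket -> illegal
(5,4): flips 1 -> legal
(5,5): no bracket -> illegal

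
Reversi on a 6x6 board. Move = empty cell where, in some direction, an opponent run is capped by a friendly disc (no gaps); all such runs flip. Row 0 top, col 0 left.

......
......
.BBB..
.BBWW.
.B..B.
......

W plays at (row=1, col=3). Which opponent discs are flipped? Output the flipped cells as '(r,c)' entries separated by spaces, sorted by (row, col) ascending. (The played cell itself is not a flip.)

Answer: (2,3)

Derivation:
Dir NW: first cell '.' (not opp) -> no flip
Dir N: first cell '.' (not opp) -> no flip
Dir NE: first cell '.' (not opp) -> no flip
Dir W: first cell '.' (not opp) -> no flip
Dir E: first cell '.' (not opp) -> no flip
Dir SW: opp run (2,2) (3,1), next='.' -> no flip
Dir S: opp run (2,3) capped by W -> flip
Dir SE: first cell '.' (not opp) -> no flip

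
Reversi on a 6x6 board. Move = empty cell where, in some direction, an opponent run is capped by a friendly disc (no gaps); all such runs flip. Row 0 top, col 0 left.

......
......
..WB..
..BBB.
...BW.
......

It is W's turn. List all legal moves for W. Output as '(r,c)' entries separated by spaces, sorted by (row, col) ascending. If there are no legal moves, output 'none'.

(1,2): no bracket -> illegal
(1,3): no bracket -> illegal
(1,4): no bracket -> illegal
(2,1): no bracket -> illegal
(2,4): flips 2 -> legal
(2,5): no bracket -> illegal
(3,1): no bracket -> illegal
(3,5): no bracket -> illegal
(4,1): no bracket -> illegal
(4,2): flips 2 -> legal
(4,5): no bracket -> illegal
(5,2): no bracket -> illegal
(5,3): no bracket -> illegal
(5,4): no bracket -> illegal

Answer: (2,4) (4,2)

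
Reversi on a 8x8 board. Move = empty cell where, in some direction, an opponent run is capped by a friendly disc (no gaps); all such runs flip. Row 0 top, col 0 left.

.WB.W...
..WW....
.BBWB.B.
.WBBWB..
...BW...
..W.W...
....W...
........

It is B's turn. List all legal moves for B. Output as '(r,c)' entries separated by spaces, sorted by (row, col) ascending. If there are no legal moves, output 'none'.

Answer: (0,0) (0,3) (1,4) (2,5) (3,0) (4,0) (4,1) (4,5) (5,3) (5,5) (6,1) (6,5) (7,4)

Derivation:
(0,0): flips 1 -> legal
(0,3): flips 3 -> legal
(0,5): no bracket -> illegal
(1,0): no bracket -> illegal
(1,1): no bracket -> illegal
(1,4): flips 1 -> legal
(1,5): no bracket -> illegal
(2,0): no bracket -> illegal
(2,5): flips 1 -> legal
(3,0): flips 1 -> legal
(4,0): flips 1 -> legal
(4,1): flips 1 -> legal
(4,2): no bracket -> illegal
(4,5): flips 1 -> legal
(5,1): no bracket -> illegal
(5,3): flips 1 -> legal
(5,5): flips 1 -> legal
(6,1): flips 1 -> legal
(6,2): no bracket -> illegal
(6,3): no bracket -> illegal
(6,5): flips 1 -> legal
(7,3): no bracket -> illegal
(7,4): flips 4 -> legal
(7,5): no bracket -> illegal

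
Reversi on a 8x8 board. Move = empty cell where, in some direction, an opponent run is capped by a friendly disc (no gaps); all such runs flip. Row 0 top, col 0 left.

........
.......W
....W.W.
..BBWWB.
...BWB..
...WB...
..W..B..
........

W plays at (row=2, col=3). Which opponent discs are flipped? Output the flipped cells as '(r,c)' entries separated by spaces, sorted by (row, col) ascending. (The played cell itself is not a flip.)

Answer: (3,3) (4,3)

Derivation:
Dir NW: first cell '.' (not opp) -> no flip
Dir N: first cell '.' (not opp) -> no flip
Dir NE: first cell '.' (not opp) -> no flip
Dir W: first cell '.' (not opp) -> no flip
Dir E: first cell 'W' (not opp) -> no flip
Dir SW: opp run (3,2), next='.' -> no flip
Dir S: opp run (3,3) (4,3) capped by W -> flip
Dir SE: first cell 'W' (not opp) -> no flip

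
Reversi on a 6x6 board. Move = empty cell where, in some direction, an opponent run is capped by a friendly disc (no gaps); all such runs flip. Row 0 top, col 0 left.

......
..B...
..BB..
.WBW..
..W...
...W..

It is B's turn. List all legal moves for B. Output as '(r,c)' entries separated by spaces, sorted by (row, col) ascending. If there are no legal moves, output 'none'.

Answer: (3,0) (3,4) (4,0) (4,3) (4,4) (5,2)

Derivation:
(2,0): no bracket -> illegal
(2,1): no bracket -> illegal
(2,4): no bracket -> illegal
(3,0): flips 1 -> legal
(3,4): flips 1 -> legal
(4,0): flips 1 -> legal
(4,1): no bracket -> illegal
(4,3): flips 1 -> legal
(4,4): flips 1 -> legal
(5,1): no bracket -> illegal
(5,2): flips 1 -> legal
(5,4): no bracket -> illegal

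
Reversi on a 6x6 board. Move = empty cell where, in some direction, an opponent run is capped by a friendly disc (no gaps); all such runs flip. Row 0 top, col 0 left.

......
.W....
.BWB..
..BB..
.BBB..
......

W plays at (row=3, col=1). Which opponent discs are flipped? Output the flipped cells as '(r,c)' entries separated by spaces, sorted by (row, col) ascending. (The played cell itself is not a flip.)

Answer: (2,1)

Derivation:
Dir NW: first cell '.' (not opp) -> no flip
Dir N: opp run (2,1) capped by W -> flip
Dir NE: first cell 'W' (not opp) -> no flip
Dir W: first cell '.' (not opp) -> no flip
Dir E: opp run (3,2) (3,3), next='.' -> no flip
Dir SW: first cell '.' (not opp) -> no flip
Dir S: opp run (4,1), next='.' -> no flip
Dir SE: opp run (4,2), next='.' -> no flip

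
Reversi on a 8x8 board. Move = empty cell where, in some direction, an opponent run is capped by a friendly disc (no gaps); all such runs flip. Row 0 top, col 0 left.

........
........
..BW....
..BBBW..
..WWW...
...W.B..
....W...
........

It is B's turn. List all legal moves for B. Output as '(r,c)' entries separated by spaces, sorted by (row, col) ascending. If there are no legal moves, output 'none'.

(1,2): flips 1 -> legal
(1,3): flips 1 -> legal
(1,4): flips 1 -> legal
(2,4): flips 1 -> legal
(2,5): no bracket -> illegal
(2,6): no bracket -> illegal
(3,1): no bracket -> illegal
(3,6): flips 1 -> legal
(4,1): no bracket -> illegal
(4,5): no bracket -> illegal
(4,6): no bracket -> illegal
(5,1): flips 1 -> legal
(5,2): flips 2 -> legal
(5,4): flips 2 -> legal
(6,2): no bracket -> illegal
(6,3): flips 2 -> legal
(6,5): no bracket -> illegal
(7,3): flips 1 -> legal
(7,4): no bracket -> illegal
(7,5): no bracket -> illegal

Answer: (1,2) (1,3) (1,4) (2,4) (3,6) (5,1) (5,2) (5,4) (6,3) (7,3)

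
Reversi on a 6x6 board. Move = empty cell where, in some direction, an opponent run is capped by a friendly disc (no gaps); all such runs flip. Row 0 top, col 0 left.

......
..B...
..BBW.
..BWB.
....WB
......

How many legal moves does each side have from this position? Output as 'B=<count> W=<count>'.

Answer: B=5 W=5

Derivation:
-- B to move --
(1,3): no bracket -> illegal
(1,4): flips 1 -> legal
(1,5): no bracket -> illegal
(2,5): flips 1 -> legal
(3,5): no bracket -> illegal
(4,2): no bracket -> illegal
(4,3): flips 2 -> legal
(5,3): no bracket -> illegal
(5,4): flips 1 -> legal
(5,5): flips 2 -> legal
B mobility = 5
-- W to move --
(0,1): no bracket -> illegal
(0,2): no bracket -> illegal
(0,3): no bracket -> illegal
(1,1): flips 1 -> legal
(1,3): flips 1 -> legal
(1,4): no bracket -> illegal
(2,1): flips 2 -> legal
(2,5): no bracket -> illegal
(3,1): flips 1 -> legal
(3,5): flips 1 -> legal
(4,1): no bracket -> illegal
(4,2): no bracket -> illegal
(4,3): no bracket -> illegal
(5,4): no bracket -> illegal
(5,5): no bracket -> illegal
W mobility = 5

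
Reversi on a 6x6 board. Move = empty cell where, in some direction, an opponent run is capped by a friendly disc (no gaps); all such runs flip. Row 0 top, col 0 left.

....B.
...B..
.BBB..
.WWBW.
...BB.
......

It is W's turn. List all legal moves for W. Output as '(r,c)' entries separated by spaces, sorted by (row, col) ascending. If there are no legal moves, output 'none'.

(0,2): no bracket -> illegal
(0,3): no bracket -> illegal
(0,5): no bracket -> illegal
(1,0): flips 1 -> legal
(1,1): flips 1 -> legal
(1,2): flips 2 -> legal
(1,4): flips 1 -> legal
(1,5): no bracket -> illegal
(2,0): no bracket -> illegal
(2,4): no bracket -> illegal
(3,0): no bracket -> illegal
(3,5): no bracket -> illegal
(4,2): no bracket -> illegal
(4,5): no bracket -> illegal
(5,2): flips 1 -> legal
(5,3): no bracket -> illegal
(5,4): flips 2 -> legal
(5,5): no bracket -> illegal

Answer: (1,0) (1,1) (1,2) (1,4) (5,2) (5,4)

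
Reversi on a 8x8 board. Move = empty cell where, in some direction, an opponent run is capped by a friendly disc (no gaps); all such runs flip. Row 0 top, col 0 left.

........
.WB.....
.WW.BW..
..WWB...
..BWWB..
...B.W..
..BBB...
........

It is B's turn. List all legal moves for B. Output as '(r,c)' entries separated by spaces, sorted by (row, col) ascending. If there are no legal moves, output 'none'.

(0,0): no bracket -> illegal
(0,1): no bracket -> illegal
(0,2): no bracket -> illegal
(1,0): flips 1 -> legal
(1,3): no bracket -> illegal
(1,4): no bracket -> illegal
(1,5): no bracket -> illegal
(1,6): flips 1 -> legal
(2,0): no bracket -> illegal
(2,3): flips 2 -> legal
(2,6): flips 1 -> legal
(3,0): flips 1 -> legal
(3,1): flips 2 -> legal
(3,5): flips 1 -> legal
(3,6): no bracket -> illegal
(4,1): no bracket -> illegal
(4,6): flips 1 -> legal
(5,2): flips 1 -> legal
(5,4): flips 1 -> legal
(5,6): no bracket -> illegal
(6,5): flips 1 -> legal
(6,6): no bracket -> illegal

Answer: (1,0) (1,6) (2,3) (2,6) (3,0) (3,1) (3,5) (4,6) (5,2) (5,4) (6,5)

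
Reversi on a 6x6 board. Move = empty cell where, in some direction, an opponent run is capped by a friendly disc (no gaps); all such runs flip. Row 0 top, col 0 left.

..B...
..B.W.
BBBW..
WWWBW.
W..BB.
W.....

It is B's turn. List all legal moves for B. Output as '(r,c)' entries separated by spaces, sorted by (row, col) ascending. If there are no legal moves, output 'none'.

Answer: (1,3) (2,4) (2,5) (3,5) (4,1) (4,2) (4,5)

Derivation:
(0,3): no bracket -> illegal
(0,4): no bracket -> illegal
(0,5): no bracket -> illegal
(1,3): flips 1 -> legal
(1,5): no bracket -> illegal
(2,4): flips 2 -> legal
(2,5): flips 1 -> legal
(3,5): flips 1 -> legal
(4,1): flips 1 -> legal
(4,2): flips 2 -> legal
(4,5): flips 2 -> legal
(5,1): no bracket -> illegal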